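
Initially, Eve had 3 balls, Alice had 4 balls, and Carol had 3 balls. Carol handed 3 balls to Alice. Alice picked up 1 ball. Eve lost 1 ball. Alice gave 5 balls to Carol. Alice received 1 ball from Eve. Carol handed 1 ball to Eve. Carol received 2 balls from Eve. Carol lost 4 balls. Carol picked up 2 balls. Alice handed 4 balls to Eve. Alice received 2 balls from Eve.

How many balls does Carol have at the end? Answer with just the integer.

Tracking counts step by step:
Start: Eve=3, Alice=4, Carol=3
Event 1 (Carol -> Alice, 3): Carol: 3 -> 0, Alice: 4 -> 7. State: Eve=3, Alice=7, Carol=0
Event 2 (Alice +1): Alice: 7 -> 8. State: Eve=3, Alice=8, Carol=0
Event 3 (Eve -1): Eve: 3 -> 2. State: Eve=2, Alice=8, Carol=0
Event 4 (Alice -> Carol, 5): Alice: 8 -> 3, Carol: 0 -> 5. State: Eve=2, Alice=3, Carol=5
Event 5 (Eve -> Alice, 1): Eve: 2 -> 1, Alice: 3 -> 4. State: Eve=1, Alice=4, Carol=5
Event 6 (Carol -> Eve, 1): Carol: 5 -> 4, Eve: 1 -> 2. State: Eve=2, Alice=4, Carol=4
Event 7 (Eve -> Carol, 2): Eve: 2 -> 0, Carol: 4 -> 6. State: Eve=0, Alice=4, Carol=6
Event 8 (Carol -4): Carol: 6 -> 2. State: Eve=0, Alice=4, Carol=2
Event 9 (Carol +2): Carol: 2 -> 4. State: Eve=0, Alice=4, Carol=4
Event 10 (Alice -> Eve, 4): Alice: 4 -> 0, Eve: 0 -> 4. State: Eve=4, Alice=0, Carol=4
Event 11 (Eve -> Alice, 2): Eve: 4 -> 2, Alice: 0 -> 2. State: Eve=2, Alice=2, Carol=4

Carol's final count: 4

Answer: 4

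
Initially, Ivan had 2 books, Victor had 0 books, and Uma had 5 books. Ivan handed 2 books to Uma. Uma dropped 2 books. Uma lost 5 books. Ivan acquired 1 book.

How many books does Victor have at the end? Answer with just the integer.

Tracking counts step by step:
Start: Ivan=2, Victor=0, Uma=5
Event 1 (Ivan -> Uma, 2): Ivan: 2 -> 0, Uma: 5 -> 7. State: Ivan=0, Victor=0, Uma=7
Event 2 (Uma -2): Uma: 7 -> 5. State: Ivan=0, Victor=0, Uma=5
Event 3 (Uma -5): Uma: 5 -> 0. State: Ivan=0, Victor=0, Uma=0
Event 4 (Ivan +1): Ivan: 0 -> 1. State: Ivan=1, Victor=0, Uma=0

Victor's final count: 0

Answer: 0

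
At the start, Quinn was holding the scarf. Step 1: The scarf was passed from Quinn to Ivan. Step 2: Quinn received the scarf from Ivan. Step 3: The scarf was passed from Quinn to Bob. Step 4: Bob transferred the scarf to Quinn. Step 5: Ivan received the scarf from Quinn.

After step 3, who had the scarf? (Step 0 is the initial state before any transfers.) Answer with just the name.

Tracking the scarf holder through step 3:
After step 0 (start): Quinn
After step 1: Ivan
After step 2: Quinn
After step 3: Bob

At step 3, the holder is Bob.

Answer: Bob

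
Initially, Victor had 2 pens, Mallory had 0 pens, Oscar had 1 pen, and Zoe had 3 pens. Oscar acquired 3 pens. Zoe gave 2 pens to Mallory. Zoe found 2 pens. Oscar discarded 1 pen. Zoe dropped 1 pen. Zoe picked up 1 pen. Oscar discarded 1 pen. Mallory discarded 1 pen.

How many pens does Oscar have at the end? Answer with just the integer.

Answer: 2

Derivation:
Tracking counts step by step:
Start: Victor=2, Mallory=0, Oscar=1, Zoe=3
Event 1 (Oscar +3): Oscar: 1 -> 4. State: Victor=2, Mallory=0, Oscar=4, Zoe=3
Event 2 (Zoe -> Mallory, 2): Zoe: 3 -> 1, Mallory: 0 -> 2. State: Victor=2, Mallory=2, Oscar=4, Zoe=1
Event 3 (Zoe +2): Zoe: 1 -> 3. State: Victor=2, Mallory=2, Oscar=4, Zoe=3
Event 4 (Oscar -1): Oscar: 4 -> 3. State: Victor=2, Mallory=2, Oscar=3, Zoe=3
Event 5 (Zoe -1): Zoe: 3 -> 2. State: Victor=2, Mallory=2, Oscar=3, Zoe=2
Event 6 (Zoe +1): Zoe: 2 -> 3. State: Victor=2, Mallory=2, Oscar=3, Zoe=3
Event 7 (Oscar -1): Oscar: 3 -> 2. State: Victor=2, Mallory=2, Oscar=2, Zoe=3
Event 8 (Mallory -1): Mallory: 2 -> 1. State: Victor=2, Mallory=1, Oscar=2, Zoe=3

Oscar's final count: 2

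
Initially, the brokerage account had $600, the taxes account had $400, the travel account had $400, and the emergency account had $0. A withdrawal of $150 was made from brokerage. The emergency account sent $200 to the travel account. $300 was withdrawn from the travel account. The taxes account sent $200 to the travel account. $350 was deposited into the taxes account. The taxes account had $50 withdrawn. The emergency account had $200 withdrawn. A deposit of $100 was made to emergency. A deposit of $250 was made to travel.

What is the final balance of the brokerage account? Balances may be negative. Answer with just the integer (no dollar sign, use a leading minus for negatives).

Answer: 450

Derivation:
Tracking account balances step by step:
Start: brokerage=600, taxes=400, travel=400, emergency=0
Event 1 (withdraw 150 from brokerage): brokerage: 600 - 150 = 450. Balances: brokerage=450, taxes=400, travel=400, emergency=0
Event 2 (transfer 200 emergency -> travel): emergency: 0 - 200 = -200, travel: 400 + 200 = 600. Balances: brokerage=450, taxes=400, travel=600, emergency=-200
Event 3 (withdraw 300 from travel): travel: 600 - 300 = 300. Balances: brokerage=450, taxes=400, travel=300, emergency=-200
Event 4 (transfer 200 taxes -> travel): taxes: 400 - 200 = 200, travel: 300 + 200 = 500. Balances: brokerage=450, taxes=200, travel=500, emergency=-200
Event 5 (deposit 350 to taxes): taxes: 200 + 350 = 550. Balances: brokerage=450, taxes=550, travel=500, emergency=-200
Event 6 (withdraw 50 from taxes): taxes: 550 - 50 = 500. Balances: brokerage=450, taxes=500, travel=500, emergency=-200
Event 7 (withdraw 200 from emergency): emergency: -200 - 200 = -400. Balances: brokerage=450, taxes=500, travel=500, emergency=-400
Event 8 (deposit 100 to emergency): emergency: -400 + 100 = -300. Balances: brokerage=450, taxes=500, travel=500, emergency=-300
Event 9 (deposit 250 to travel): travel: 500 + 250 = 750. Balances: brokerage=450, taxes=500, travel=750, emergency=-300

Final balance of brokerage: 450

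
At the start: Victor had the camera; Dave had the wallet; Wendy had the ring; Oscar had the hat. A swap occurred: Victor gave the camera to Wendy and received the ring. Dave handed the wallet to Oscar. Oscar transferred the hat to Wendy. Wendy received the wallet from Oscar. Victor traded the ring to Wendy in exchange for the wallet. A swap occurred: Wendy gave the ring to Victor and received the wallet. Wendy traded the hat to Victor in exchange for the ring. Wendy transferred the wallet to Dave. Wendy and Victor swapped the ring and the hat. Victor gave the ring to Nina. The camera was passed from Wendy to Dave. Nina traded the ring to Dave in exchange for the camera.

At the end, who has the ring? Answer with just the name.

Tracking all object holders:
Start: camera:Victor, wallet:Dave, ring:Wendy, hat:Oscar
Event 1 (swap camera<->ring: now camera:Wendy, ring:Victor). State: camera:Wendy, wallet:Dave, ring:Victor, hat:Oscar
Event 2 (give wallet: Dave -> Oscar). State: camera:Wendy, wallet:Oscar, ring:Victor, hat:Oscar
Event 3 (give hat: Oscar -> Wendy). State: camera:Wendy, wallet:Oscar, ring:Victor, hat:Wendy
Event 4 (give wallet: Oscar -> Wendy). State: camera:Wendy, wallet:Wendy, ring:Victor, hat:Wendy
Event 5 (swap ring<->wallet: now ring:Wendy, wallet:Victor). State: camera:Wendy, wallet:Victor, ring:Wendy, hat:Wendy
Event 6 (swap ring<->wallet: now ring:Victor, wallet:Wendy). State: camera:Wendy, wallet:Wendy, ring:Victor, hat:Wendy
Event 7 (swap hat<->ring: now hat:Victor, ring:Wendy). State: camera:Wendy, wallet:Wendy, ring:Wendy, hat:Victor
Event 8 (give wallet: Wendy -> Dave). State: camera:Wendy, wallet:Dave, ring:Wendy, hat:Victor
Event 9 (swap ring<->hat: now ring:Victor, hat:Wendy). State: camera:Wendy, wallet:Dave, ring:Victor, hat:Wendy
Event 10 (give ring: Victor -> Nina). State: camera:Wendy, wallet:Dave, ring:Nina, hat:Wendy
Event 11 (give camera: Wendy -> Dave). State: camera:Dave, wallet:Dave, ring:Nina, hat:Wendy
Event 12 (swap ring<->camera: now ring:Dave, camera:Nina). State: camera:Nina, wallet:Dave, ring:Dave, hat:Wendy

Final state: camera:Nina, wallet:Dave, ring:Dave, hat:Wendy
The ring is held by Dave.

Answer: Dave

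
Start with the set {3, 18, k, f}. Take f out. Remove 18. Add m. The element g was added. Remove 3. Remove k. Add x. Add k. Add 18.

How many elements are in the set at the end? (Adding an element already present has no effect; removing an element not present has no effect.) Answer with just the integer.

Answer: 5

Derivation:
Tracking the set through each operation:
Start: {18, 3, f, k}
Event 1 (remove f): removed. Set: {18, 3, k}
Event 2 (remove 18): removed. Set: {3, k}
Event 3 (add m): added. Set: {3, k, m}
Event 4 (add g): added. Set: {3, g, k, m}
Event 5 (remove 3): removed. Set: {g, k, m}
Event 6 (remove k): removed. Set: {g, m}
Event 7 (add x): added. Set: {g, m, x}
Event 8 (add k): added. Set: {g, k, m, x}
Event 9 (add 18): added. Set: {18, g, k, m, x}

Final set: {18, g, k, m, x} (size 5)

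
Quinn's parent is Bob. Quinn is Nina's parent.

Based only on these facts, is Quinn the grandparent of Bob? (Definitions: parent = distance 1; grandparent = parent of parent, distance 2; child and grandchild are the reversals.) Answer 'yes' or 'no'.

Reconstructing the parent chain from the given facts:
  Bob -> Quinn -> Nina
(each arrow means 'parent of the next')
Positions in the chain (0 = top):
  position of Bob: 0
  position of Quinn: 1
  position of Nina: 2

Quinn is at position 1, Bob is at position 0; signed distance (j - i) = -1.
'grandparent' requires j - i = 2. Actual distance is -1, so the relation does NOT hold.

Answer: no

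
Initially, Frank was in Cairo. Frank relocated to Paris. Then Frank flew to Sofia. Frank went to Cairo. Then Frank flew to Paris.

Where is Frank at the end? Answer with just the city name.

Answer: Paris

Derivation:
Tracking Frank's location:
Start: Frank is in Cairo.
After move 1: Cairo -> Paris. Frank is in Paris.
After move 2: Paris -> Sofia. Frank is in Sofia.
After move 3: Sofia -> Cairo. Frank is in Cairo.
After move 4: Cairo -> Paris. Frank is in Paris.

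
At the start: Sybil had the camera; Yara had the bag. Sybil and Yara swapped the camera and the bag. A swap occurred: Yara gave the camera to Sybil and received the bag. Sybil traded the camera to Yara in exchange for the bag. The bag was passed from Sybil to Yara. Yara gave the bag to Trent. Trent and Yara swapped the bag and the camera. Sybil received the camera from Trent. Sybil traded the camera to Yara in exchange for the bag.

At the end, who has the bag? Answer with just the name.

Tracking all object holders:
Start: camera:Sybil, bag:Yara
Event 1 (swap camera<->bag: now camera:Yara, bag:Sybil). State: camera:Yara, bag:Sybil
Event 2 (swap camera<->bag: now camera:Sybil, bag:Yara). State: camera:Sybil, bag:Yara
Event 3 (swap camera<->bag: now camera:Yara, bag:Sybil). State: camera:Yara, bag:Sybil
Event 4 (give bag: Sybil -> Yara). State: camera:Yara, bag:Yara
Event 5 (give bag: Yara -> Trent). State: camera:Yara, bag:Trent
Event 6 (swap bag<->camera: now bag:Yara, camera:Trent). State: camera:Trent, bag:Yara
Event 7 (give camera: Trent -> Sybil). State: camera:Sybil, bag:Yara
Event 8 (swap camera<->bag: now camera:Yara, bag:Sybil). State: camera:Yara, bag:Sybil

Final state: camera:Yara, bag:Sybil
The bag is held by Sybil.

Answer: Sybil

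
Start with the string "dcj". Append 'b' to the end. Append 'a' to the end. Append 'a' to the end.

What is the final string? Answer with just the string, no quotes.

Answer: dcjbaa

Derivation:
Applying each edit step by step:
Start: "dcj"
Op 1 (append 'b'): "dcj" -> "dcjb"
Op 2 (append 'a'): "dcjb" -> "dcjba"
Op 3 (append 'a'): "dcjba" -> "dcjbaa"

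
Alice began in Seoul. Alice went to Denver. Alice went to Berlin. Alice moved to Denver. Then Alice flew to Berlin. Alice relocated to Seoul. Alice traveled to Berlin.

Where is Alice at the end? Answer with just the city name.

Tracking Alice's location:
Start: Alice is in Seoul.
After move 1: Seoul -> Denver. Alice is in Denver.
After move 2: Denver -> Berlin. Alice is in Berlin.
After move 3: Berlin -> Denver. Alice is in Denver.
After move 4: Denver -> Berlin. Alice is in Berlin.
After move 5: Berlin -> Seoul. Alice is in Seoul.
After move 6: Seoul -> Berlin. Alice is in Berlin.

Answer: Berlin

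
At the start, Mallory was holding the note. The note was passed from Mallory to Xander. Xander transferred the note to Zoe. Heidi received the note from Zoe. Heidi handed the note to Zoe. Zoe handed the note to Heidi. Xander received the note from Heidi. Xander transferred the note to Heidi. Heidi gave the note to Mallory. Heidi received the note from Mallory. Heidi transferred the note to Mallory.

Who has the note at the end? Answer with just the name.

Answer: Mallory

Derivation:
Tracking the note through each event:
Start: Mallory has the note.
After event 1: Xander has the note.
After event 2: Zoe has the note.
After event 3: Heidi has the note.
After event 4: Zoe has the note.
After event 5: Heidi has the note.
After event 6: Xander has the note.
After event 7: Heidi has the note.
After event 8: Mallory has the note.
After event 9: Heidi has the note.
After event 10: Mallory has the note.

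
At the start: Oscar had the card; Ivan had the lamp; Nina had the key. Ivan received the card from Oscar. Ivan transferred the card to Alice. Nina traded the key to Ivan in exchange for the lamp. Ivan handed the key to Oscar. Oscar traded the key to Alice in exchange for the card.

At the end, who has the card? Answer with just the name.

Tracking all object holders:
Start: card:Oscar, lamp:Ivan, key:Nina
Event 1 (give card: Oscar -> Ivan). State: card:Ivan, lamp:Ivan, key:Nina
Event 2 (give card: Ivan -> Alice). State: card:Alice, lamp:Ivan, key:Nina
Event 3 (swap key<->lamp: now key:Ivan, lamp:Nina). State: card:Alice, lamp:Nina, key:Ivan
Event 4 (give key: Ivan -> Oscar). State: card:Alice, lamp:Nina, key:Oscar
Event 5 (swap key<->card: now key:Alice, card:Oscar). State: card:Oscar, lamp:Nina, key:Alice

Final state: card:Oscar, lamp:Nina, key:Alice
The card is held by Oscar.

Answer: Oscar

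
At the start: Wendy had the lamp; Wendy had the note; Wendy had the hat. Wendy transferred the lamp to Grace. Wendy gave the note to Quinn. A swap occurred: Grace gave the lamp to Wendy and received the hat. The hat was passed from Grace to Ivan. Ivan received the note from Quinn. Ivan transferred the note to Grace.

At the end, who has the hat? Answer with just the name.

Tracking all object holders:
Start: lamp:Wendy, note:Wendy, hat:Wendy
Event 1 (give lamp: Wendy -> Grace). State: lamp:Grace, note:Wendy, hat:Wendy
Event 2 (give note: Wendy -> Quinn). State: lamp:Grace, note:Quinn, hat:Wendy
Event 3 (swap lamp<->hat: now lamp:Wendy, hat:Grace). State: lamp:Wendy, note:Quinn, hat:Grace
Event 4 (give hat: Grace -> Ivan). State: lamp:Wendy, note:Quinn, hat:Ivan
Event 5 (give note: Quinn -> Ivan). State: lamp:Wendy, note:Ivan, hat:Ivan
Event 6 (give note: Ivan -> Grace). State: lamp:Wendy, note:Grace, hat:Ivan

Final state: lamp:Wendy, note:Grace, hat:Ivan
The hat is held by Ivan.

Answer: Ivan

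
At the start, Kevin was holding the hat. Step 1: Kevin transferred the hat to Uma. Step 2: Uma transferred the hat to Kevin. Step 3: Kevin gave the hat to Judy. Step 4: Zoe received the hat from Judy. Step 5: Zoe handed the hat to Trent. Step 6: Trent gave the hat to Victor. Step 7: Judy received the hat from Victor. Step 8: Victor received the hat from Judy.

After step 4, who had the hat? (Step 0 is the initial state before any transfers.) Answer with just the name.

Answer: Zoe

Derivation:
Tracking the hat holder through step 4:
After step 0 (start): Kevin
After step 1: Uma
After step 2: Kevin
After step 3: Judy
After step 4: Zoe

At step 4, the holder is Zoe.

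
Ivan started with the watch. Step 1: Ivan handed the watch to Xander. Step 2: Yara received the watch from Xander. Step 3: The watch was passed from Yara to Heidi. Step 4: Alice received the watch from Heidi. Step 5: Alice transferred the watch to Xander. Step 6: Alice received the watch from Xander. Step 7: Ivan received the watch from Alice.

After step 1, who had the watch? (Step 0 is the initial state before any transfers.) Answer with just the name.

Tracking the watch holder through step 1:
After step 0 (start): Ivan
After step 1: Xander

At step 1, the holder is Xander.

Answer: Xander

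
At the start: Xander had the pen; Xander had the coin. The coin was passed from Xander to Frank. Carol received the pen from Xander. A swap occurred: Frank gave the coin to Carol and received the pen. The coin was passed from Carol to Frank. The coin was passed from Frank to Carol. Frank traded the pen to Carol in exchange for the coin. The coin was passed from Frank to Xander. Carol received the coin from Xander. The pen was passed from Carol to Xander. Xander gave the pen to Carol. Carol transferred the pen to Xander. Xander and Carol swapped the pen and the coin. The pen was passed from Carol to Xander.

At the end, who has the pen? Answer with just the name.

Tracking all object holders:
Start: pen:Xander, coin:Xander
Event 1 (give coin: Xander -> Frank). State: pen:Xander, coin:Frank
Event 2 (give pen: Xander -> Carol). State: pen:Carol, coin:Frank
Event 3 (swap coin<->pen: now coin:Carol, pen:Frank). State: pen:Frank, coin:Carol
Event 4 (give coin: Carol -> Frank). State: pen:Frank, coin:Frank
Event 5 (give coin: Frank -> Carol). State: pen:Frank, coin:Carol
Event 6 (swap pen<->coin: now pen:Carol, coin:Frank). State: pen:Carol, coin:Frank
Event 7 (give coin: Frank -> Xander). State: pen:Carol, coin:Xander
Event 8 (give coin: Xander -> Carol). State: pen:Carol, coin:Carol
Event 9 (give pen: Carol -> Xander). State: pen:Xander, coin:Carol
Event 10 (give pen: Xander -> Carol). State: pen:Carol, coin:Carol
Event 11 (give pen: Carol -> Xander). State: pen:Xander, coin:Carol
Event 12 (swap pen<->coin: now pen:Carol, coin:Xander). State: pen:Carol, coin:Xander
Event 13 (give pen: Carol -> Xander). State: pen:Xander, coin:Xander

Final state: pen:Xander, coin:Xander
The pen is held by Xander.

Answer: Xander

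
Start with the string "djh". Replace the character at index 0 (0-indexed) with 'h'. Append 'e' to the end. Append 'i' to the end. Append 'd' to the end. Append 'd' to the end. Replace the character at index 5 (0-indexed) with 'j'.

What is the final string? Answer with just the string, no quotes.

Applying each edit step by step:
Start: "djh"
Op 1 (replace idx 0: 'd' -> 'h'): "djh" -> "hjh"
Op 2 (append 'e'): "hjh" -> "hjhe"
Op 3 (append 'i'): "hjhe" -> "hjhei"
Op 4 (append 'd'): "hjhei" -> "hjheid"
Op 5 (append 'd'): "hjheid" -> "hjheidd"
Op 6 (replace idx 5: 'd' -> 'j'): "hjheidd" -> "hjheijd"

Answer: hjheijd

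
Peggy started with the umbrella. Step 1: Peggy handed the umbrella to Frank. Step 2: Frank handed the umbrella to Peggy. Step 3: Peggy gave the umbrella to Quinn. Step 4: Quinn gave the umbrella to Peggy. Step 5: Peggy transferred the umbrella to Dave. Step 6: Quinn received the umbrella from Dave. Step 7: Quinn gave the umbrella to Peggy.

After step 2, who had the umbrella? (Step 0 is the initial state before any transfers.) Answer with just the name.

Tracking the umbrella holder through step 2:
After step 0 (start): Peggy
After step 1: Frank
After step 2: Peggy

At step 2, the holder is Peggy.

Answer: Peggy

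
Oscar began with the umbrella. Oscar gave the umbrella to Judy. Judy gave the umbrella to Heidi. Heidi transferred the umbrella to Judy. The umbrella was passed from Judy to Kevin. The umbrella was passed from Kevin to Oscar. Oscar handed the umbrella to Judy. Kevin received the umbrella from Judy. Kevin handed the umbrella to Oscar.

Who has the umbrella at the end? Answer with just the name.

Tracking the umbrella through each event:
Start: Oscar has the umbrella.
After event 1: Judy has the umbrella.
After event 2: Heidi has the umbrella.
After event 3: Judy has the umbrella.
After event 4: Kevin has the umbrella.
After event 5: Oscar has the umbrella.
After event 6: Judy has the umbrella.
After event 7: Kevin has the umbrella.
After event 8: Oscar has the umbrella.

Answer: Oscar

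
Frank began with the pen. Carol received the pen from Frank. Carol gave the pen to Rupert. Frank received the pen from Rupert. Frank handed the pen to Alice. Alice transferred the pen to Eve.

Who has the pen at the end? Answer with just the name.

Answer: Eve

Derivation:
Tracking the pen through each event:
Start: Frank has the pen.
After event 1: Carol has the pen.
After event 2: Rupert has the pen.
After event 3: Frank has the pen.
After event 4: Alice has the pen.
After event 5: Eve has the pen.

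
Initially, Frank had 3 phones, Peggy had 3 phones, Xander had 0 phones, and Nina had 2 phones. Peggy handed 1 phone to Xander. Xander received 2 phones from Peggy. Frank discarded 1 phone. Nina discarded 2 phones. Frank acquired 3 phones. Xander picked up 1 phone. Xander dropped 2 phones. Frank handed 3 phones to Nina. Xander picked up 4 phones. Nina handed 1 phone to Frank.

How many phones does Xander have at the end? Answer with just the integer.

Answer: 6

Derivation:
Tracking counts step by step:
Start: Frank=3, Peggy=3, Xander=0, Nina=2
Event 1 (Peggy -> Xander, 1): Peggy: 3 -> 2, Xander: 0 -> 1. State: Frank=3, Peggy=2, Xander=1, Nina=2
Event 2 (Peggy -> Xander, 2): Peggy: 2 -> 0, Xander: 1 -> 3. State: Frank=3, Peggy=0, Xander=3, Nina=2
Event 3 (Frank -1): Frank: 3 -> 2. State: Frank=2, Peggy=0, Xander=3, Nina=2
Event 4 (Nina -2): Nina: 2 -> 0. State: Frank=2, Peggy=0, Xander=3, Nina=0
Event 5 (Frank +3): Frank: 2 -> 5. State: Frank=5, Peggy=0, Xander=3, Nina=0
Event 6 (Xander +1): Xander: 3 -> 4. State: Frank=5, Peggy=0, Xander=4, Nina=0
Event 7 (Xander -2): Xander: 4 -> 2. State: Frank=5, Peggy=0, Xander=2, Nina=0
Event 8 (Frank -> Nina, 3): Frank: 5 -> 2, Nina: 0 -> 3. State: Frank=2, Peggy=0, Xander=2, Nina=3
Event 9 (Xander +4): Xander: 2 -> 6. State: Frank=2, Peggy=0, Xander=6, Nina=3
Event 10 (Nina -> Frank, 1): Nina: 3 -> 2, Frank: 2 -> 3. State: Frank=3, Peggy=0, Xander=6, Nina=2

Xander's final count: 6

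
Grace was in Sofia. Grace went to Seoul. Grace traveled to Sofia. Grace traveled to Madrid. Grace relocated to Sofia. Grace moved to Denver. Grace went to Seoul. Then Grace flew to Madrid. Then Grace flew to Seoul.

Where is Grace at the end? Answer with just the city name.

Answer: Seoul

Derivation:
Tracking Grace's location:
Start: Grace is in Sofia.
After move 1: Sofia -> Seoul. Grace is in Seoul.
After move 2: Seoul -> Sofia. Grace is in Sofia.
After move 3: Sofia -> Madrid. Grace is in Madrid.
After move 4: Madrid -> Sofia. Grace is in Sofia.
After move 5: Sofia -> Denver. Grace is in Denver.
After move 6: Denver -> Seoul. Grace is in Seoul.
After move 7: Seoul -> Madrid. Grace is in Madrid.
After move 8: Madrid -> Seoul. Grace is in Seoul.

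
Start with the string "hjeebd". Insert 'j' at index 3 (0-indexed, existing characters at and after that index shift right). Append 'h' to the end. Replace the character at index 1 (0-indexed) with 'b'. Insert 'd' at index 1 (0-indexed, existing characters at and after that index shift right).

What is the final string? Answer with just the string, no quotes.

Answer: hdbejebdh

Derivation:
Applying each edit step by step:
Start: "hjeebd"
Op 1 (insert 'j' at idx 3): "hjeebd" -> "hjejebd"
Op 2 (append 'h'): "hjejebd" -> "hjejebdh"
Op 3 (replace idx 1: 'j' -> 'b'): "hjejebdh" -> "hbejebdh"
Op 4 (insert 'd' at idx 1): "hbejebdh" -> "hdbejebdh"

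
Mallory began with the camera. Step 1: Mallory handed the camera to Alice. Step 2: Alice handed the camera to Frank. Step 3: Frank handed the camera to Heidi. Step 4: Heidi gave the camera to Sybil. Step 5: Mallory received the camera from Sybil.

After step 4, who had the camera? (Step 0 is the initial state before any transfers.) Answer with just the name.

Tracking the camera holder through step 4:
After step 0 (start): Mallory
After step 1: Alice
After step 2: Frank
After step 3: Heidi
After step 4: Sybil

At step 4, the holder is Sybil.

Answer: Sybil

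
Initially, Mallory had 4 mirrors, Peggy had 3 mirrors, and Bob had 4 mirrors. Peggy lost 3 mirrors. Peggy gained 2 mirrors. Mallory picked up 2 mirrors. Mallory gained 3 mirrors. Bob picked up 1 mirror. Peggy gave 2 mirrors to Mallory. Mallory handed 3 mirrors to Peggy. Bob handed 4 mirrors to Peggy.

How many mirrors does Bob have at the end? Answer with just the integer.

Answer: 1

Derivation:
Tracking counts step by step:
Start: Mallory=4, Peggy=3, Bob=4
Event 1 (Peggy -3): Peggy: 3 -> 0. State: Mallory=4, Peggy=0, Bob=4
Event 2 (Peggy +2): Peggy: 0 -> 2. State: Mallory=4, Peggy=2, Bob=4
Event 3 (Mallory +2): Mallory: 4 -> 6. State: Mallory=6, Peggy=2, Bob=4
Event 4 (Mallory +3): Mallory: 6 -> 9. State: Mallory=9, Peggy=2, Bob=4
Event 5 (Bob +1): Bob: 4 -> 5. State: Mallory=9, Peggy=2, Bob=5
Event 6 (Peggy -> Mallory, 2): Peggy: 2 -> 0, Mallory: 9 -> 11. State: Mallory=11, Peggy=0, Bob=5
Event 7 (Mallory -> Peggy, 3): Mallory: 11 -> 8, Peggy: 0 -> 3. State: Mallory=8, Peggy=3, Bob=5
Event 8 (Bob -> Peggy, 4): Bob: 5 -> 1, Peggy: 3 -> 7. State: Mallory=8, Peggy=7, Bob=1

Bob's final count: 1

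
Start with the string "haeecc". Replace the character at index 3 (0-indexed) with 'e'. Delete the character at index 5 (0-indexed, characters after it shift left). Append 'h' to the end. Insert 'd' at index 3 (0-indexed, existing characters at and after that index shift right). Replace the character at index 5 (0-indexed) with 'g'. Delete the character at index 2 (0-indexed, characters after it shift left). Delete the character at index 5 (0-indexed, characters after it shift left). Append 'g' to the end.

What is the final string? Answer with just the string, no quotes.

Applying each edit step by step:
Start: "haeecc"
Op 1 (replace idx 3: 'e' -> 'e'): "haeecc" -> "haeecc"
Op 2 (delete idx 5 = 'c'): "haeecc" -> "haeec"
Op 3 (append 'h'): "haeec" -> "haeech"
Op 4 (insert 'd' at idx 3): "haeech" -> "haedech"
Op 5 (replace idx 5: 'c' -> 'g'): "haedech" -> "haedegh"
Op 6 (delete idx 2 = 'e'): "haedegh" -> "hadegh"
Op 7 (delete idx 5 = 'h'): "hadegh" -> "hadeg"
Op 8 (append 'g'): "hadeg" -> "hadegg"

Answer: hadegg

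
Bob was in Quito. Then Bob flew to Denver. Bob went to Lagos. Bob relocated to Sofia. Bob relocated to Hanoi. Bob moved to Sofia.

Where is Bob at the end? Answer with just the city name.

Answer: Sofia

Derivation:
Tracking Bob's location:
Start: Bob is in Quito.
After move 1: Quito -> Denver. Bob is in Denver.
After move 2: Denver -> Lagos. Bob is in Lagos.
After move 3: Lagos -> Sofia. Bob is in Sofia.
After move 4: Sofia -> Hanoi. Bob is in Hanoi.
After move 5: Hanoi -> Sofia. Bob is in Sofia.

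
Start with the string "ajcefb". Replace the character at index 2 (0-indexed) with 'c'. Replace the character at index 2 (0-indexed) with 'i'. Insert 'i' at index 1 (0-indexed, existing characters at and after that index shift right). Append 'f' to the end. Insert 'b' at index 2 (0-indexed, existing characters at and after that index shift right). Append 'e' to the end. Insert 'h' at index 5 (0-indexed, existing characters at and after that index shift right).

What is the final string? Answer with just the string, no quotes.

Applying each edit step by step:
Start: "ajcefb"
Op 1 (replace idx 2: 'c' -> 'c'): "ajcefb" -> "ajcefb"
Op 2 (replace idx 2: 'c' -> 'i'): "ajcefb" -> "ajiefb"
Op 3 (insert 'i' at idx 1): "ajiefb" -> "aijiefb"
Op 4 (append 'f'): "aijiefb" -> "aijiefbf"
Op 5 (insert 'b' at idx 2): "aijiefbf" -> "aibjiefbf"
Op 6 (append 'e'): "aibjiefbf" -> "aibjiefbfe"
Op 7 (insert 'h' at idx 5): "aibjiefbfe" -> "aibjihefbfe"

Answer: aibjihefbfe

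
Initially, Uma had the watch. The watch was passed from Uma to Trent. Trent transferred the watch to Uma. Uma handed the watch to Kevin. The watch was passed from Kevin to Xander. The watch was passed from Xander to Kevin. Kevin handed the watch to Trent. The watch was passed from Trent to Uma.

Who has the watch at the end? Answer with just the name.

Answer: Uma

Derivation:
Tracking the watch through each event:
Start: Uma has the watch.
After event 1: Trent has the watch.
After event 2: Uma has the watch.
After event 3: Kevin has the watch.
After event 4: Xander has the watch.
After event 5: Kevin has the watch.
After event 6: Trent has the watch.
After event 7: Uma has the watch.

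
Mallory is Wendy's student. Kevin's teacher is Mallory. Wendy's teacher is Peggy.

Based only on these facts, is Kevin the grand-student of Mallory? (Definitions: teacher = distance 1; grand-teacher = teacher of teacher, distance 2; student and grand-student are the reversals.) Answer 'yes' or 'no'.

Answer: no

Derivation:
Reconstructing the teacher chain from the given facts:
  Peggy -> Wendy -> Mallory -> Kevin
(each arrow means 'teacher of the next')
Positions in the chain (0 = top):
  position of Peggy: 0
  position of Wendy: 1
  position of Mallory: 2
  position of Kevin: 3

Kevin is at position 3, Mallory is at position 2; signed distance (j - i) = -1.
'grand-student' requires j - i = -2. Actual distance is -1, so the relation does NOT hold.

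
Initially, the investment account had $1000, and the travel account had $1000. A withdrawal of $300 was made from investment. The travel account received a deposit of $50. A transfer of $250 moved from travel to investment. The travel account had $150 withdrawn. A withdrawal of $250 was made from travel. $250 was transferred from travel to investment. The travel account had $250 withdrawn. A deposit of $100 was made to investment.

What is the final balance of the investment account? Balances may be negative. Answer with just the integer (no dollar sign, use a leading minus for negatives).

Answer: 1300

Derivation:
Tracking account balances step by step:
Start: investment=1000, travel=1000
Event 1 (withdraw 300 from investment): investment: 1000 - 300 = 700. Balances: investment=700, travel=1000
Event 2 (deposit 50 to travel): travel: 1000 + 50 = 1050. Balances: investment=700, travel=1050
Event 3 (transfer 250 travel -> investment): travel: 1050 - 250 = 800, investment: 700 + 250 = 950. Balances: investment=950, travel=800
Event 4 (withdraw 150 from travel): travel: 800 - 150 = 650. Balances: investment=950, travel=650
Event 5 (withdraw 250 from travel): travel: 650 - 250 = 400. Balances: investment=950, travel=400
Event 6 (transfer 250 travel -> investment): travel: 400 - 250 = 150, investment: 950 + 250 = 1200. Balances: investment=1200, travel=150
Event 7 (withdraw 250 from travel): travel: 150 - 250 = -100. Balances: investment=1200, travel=-100
Event 8 (deposit 100 to investment): investment: 1200 + 100 = 1300. Balances: investment=1300, travel=-100

Final balance of investment: 1300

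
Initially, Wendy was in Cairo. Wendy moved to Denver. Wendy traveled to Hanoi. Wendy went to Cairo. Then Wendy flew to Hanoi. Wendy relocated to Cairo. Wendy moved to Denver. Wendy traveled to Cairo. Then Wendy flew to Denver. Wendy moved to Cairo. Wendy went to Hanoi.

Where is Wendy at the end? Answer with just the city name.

Answer: Hanoi

Derivation:
Tracking Wendy's location:
Start: Wendy is in Cairo.
After move 1: Cairo -> Denver. Wendy is in Denver.
After move 2: Denver -> Hanoi. Wendy is in Hanoi.
After move 3: Hanoi -> Cairo. Wendy is in Cairo.
After move 4: Cairo -> Hanoi. Wendy is in Hanoi.
After move 5: Hanoi -> Cairo. Wendy is in Cairo.
After move 6: Cairo -> Denver. Wendy is in Denver.
After move 7: Denver -> Cairo. Wendy is in Cairo.
After move 8: Cairo -> Denver. Wendy is in Denver.
After move 9: Denver -> Cairo. Wendy is in Cairo.
After move 10: Cairo -> Hanoi. Wendy is in Hanoi.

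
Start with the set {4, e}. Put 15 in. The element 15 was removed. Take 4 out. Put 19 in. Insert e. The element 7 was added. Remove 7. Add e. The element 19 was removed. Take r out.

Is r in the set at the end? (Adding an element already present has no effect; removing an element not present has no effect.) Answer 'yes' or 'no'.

Tracking the set through each operation:
Start: {4, e}
Event 1 (add 15): added. Set: {15, 4, e}
Event 2 (remove 15): removed. Set: {4, e}
Event 3 (remove 4): removed. Set: {e}
Event 4 (add 19): added. Set: {19, e}
Event 5 (add e): already present, no change. Set: {19, e}
Event 6 (add 7): added. Set: {19, 7, e}
Event 7 (remove 7): removed. Set: {19, e}
Event 8 (add e): already present, no change. Set: {19, e}
Event 9 (remove 19): removed. Set: {e}
Event 10 (remove r): not present, no change. Set: {e}

Final set: {e} (size 1)
r is NOT in the final set.

Answer: no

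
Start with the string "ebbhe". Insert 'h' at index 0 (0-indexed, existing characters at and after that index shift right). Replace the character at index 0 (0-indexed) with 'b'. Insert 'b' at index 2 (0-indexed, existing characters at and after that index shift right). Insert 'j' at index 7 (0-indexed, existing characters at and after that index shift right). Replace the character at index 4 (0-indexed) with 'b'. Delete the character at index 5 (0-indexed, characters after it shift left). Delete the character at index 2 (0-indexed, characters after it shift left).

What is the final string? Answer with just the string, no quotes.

Answer: bebbej

Derivation:
Applying each edit step by step:
Start: "ebbhe"
Op 1 (insert 'h' at idx 0): "ebbhe" -> "hebbhe"
Op 2 (replace idx 0: 'h' -> 'b'): "hebbhe" -> "bebbhe"
Op 3 (insert 'b' at idx 2): "bebbhe" -> "bebbbhe"
Op 4 (insert 'j' at idx 7): "bebbbhe" -> "bebbbhej"
Op 5 (replace idx 4: 'b' -> 'b'): "bebbbhej" -> "bebbbhej"
Op 6 (delete idx 5 = 'h'): "bebbbhej" -> "bebbbej"
Op 7 (delete idx 2 = 'b'): "bebbbej" -> "bebbej"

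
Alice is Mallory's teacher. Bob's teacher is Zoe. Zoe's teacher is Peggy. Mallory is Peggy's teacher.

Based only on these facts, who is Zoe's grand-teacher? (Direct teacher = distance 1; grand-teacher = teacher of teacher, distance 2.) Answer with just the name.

Answer: Mallory

Derivation:
Reconstructing the teacher chain from the given facts:
  Alice -> Mallory -> Peggy -> Zoe -> Bob
(each arrow means 'teacher of the next')
Positions in the chain (0 = top):
  position of Alice: 0
  position of Mallory: 1
  position of Peggy: 2
  position of Zoe: 3
  position of Bob: 4

Zoe is at position 3; the grand-teacher is 2 steps up the chain, i.e. position 1: Mallory.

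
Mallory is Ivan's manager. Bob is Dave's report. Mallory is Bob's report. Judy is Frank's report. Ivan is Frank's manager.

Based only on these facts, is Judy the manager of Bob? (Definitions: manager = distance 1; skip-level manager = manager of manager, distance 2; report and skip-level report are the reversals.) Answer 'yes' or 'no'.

Reconstructing the manager chain from the given facts:
  Dave -> Bob -> Mallory -> Ivan -> Frank -> Judy
(each arrow means 'manager of the next')
Positions in the chain (0 = top):
  position of Dave: 0
  position of Bob: 1
  position of Mallory: 2
  position of Ivan: 3
  position of Frank: 4
  position of Judy: 5

Judy is at position 5, Bob is at position 1; signed distance (j - i) = -4.
'manager' requires j - i = 1. Actual distance is -4, so the relation does NOT hold.

Answer: no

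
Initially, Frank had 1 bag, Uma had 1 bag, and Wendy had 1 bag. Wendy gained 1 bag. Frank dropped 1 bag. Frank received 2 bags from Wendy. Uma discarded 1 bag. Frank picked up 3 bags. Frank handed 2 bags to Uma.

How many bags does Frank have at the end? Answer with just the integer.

Tracking counts step by step:
Start: Frank=1, Uma=1, Wendy=1
Event 1 (Wendy +1): Wendy: 1 -> 2. State: Frank=1, Uma=1, Wendy=2
Event 2 (Frank -1): Frank: 1 -> 0. State: Frank=0, Uma=1, Wendy=2
Event 3 (Wendy -> Frank, 2): Wendy: 2 -> 0, Frank: 0 -> 2. State: Frank=2, Uma=1, Wendy=0
Event 4 (Uma -1): Uma: 1 -> 0. State: Frank=2, Uma=0, Wendy=0
Event 5 (Frank +3): Frank: 2 -> 5. State: Frank=5, Uma=0, Wendy=0
Event 6 (Frank -> Uma, 2): Frank: 5 -> 3, Uma: 0 -> 2. State: Frank=3, Uma=2, Wendy=0

Frank's final count: 3

Answer: 3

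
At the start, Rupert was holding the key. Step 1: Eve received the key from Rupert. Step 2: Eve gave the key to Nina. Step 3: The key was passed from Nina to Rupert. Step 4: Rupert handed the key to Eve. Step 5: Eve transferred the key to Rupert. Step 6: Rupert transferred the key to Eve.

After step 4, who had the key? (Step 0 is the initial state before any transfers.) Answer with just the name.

Answer: Eve

Derivation:
Tracking the key holder through step 4:
After step 0 (start): Rupert
After step 1: Eve
After step 2: Nina
After step 3: Rupert
After step 4: Eve

At step 4, the holder is Eve.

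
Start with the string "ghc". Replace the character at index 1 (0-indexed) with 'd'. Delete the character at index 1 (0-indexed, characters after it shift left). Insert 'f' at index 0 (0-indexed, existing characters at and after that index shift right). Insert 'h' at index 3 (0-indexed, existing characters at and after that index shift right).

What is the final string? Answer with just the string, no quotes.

Applying each edit step by step:
Start: "ghc"
Op 1 (replace idx 1: 'h' -> 'd'): "ghc" -> "gdc"
Op 2 (delete idx 1 = 'd'): "gdc" -> "gc"
Op 3 (insert 'f' at idx 0): "gc" -> "fgc"
Op 4 (insert 'h' at idx 3): "fgc" -> "fgch"

Answer: fgch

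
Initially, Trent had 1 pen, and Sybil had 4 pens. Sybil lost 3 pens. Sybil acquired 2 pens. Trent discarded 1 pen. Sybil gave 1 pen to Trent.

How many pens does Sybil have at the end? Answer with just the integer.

Answer: 2

Derivation:
Tracking counts step by step:
Start: Trent=1, Sybil=4
Event 1 (Sybil -3): Sybil: 4 -> 1. State: Trent=1, Sybil=1
Event 2 (Sybil +2): Sybil: 1 -> 3. State: Trent=1, Sybil=3
Event 3 (Trent -1): Trent: 1 -> 0. State: Trent=0, Sybil=3
Event 4 (Sybil -> Trent, 1): Sybil: 3 -> 2, Trent: 0 -> 1. State: Trent=1, Sybil=2

Sybil's final count: 2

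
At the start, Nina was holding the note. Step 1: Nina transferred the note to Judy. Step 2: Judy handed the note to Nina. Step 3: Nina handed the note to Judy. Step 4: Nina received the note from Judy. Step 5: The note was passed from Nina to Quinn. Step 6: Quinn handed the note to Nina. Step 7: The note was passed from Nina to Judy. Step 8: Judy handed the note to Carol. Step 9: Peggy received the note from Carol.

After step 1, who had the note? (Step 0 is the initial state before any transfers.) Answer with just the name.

Tracking the note holder through step 1:
After step 0 (start): Nina
After step 1: Judy

At step 1, the holder is Judy.

Answer: Judy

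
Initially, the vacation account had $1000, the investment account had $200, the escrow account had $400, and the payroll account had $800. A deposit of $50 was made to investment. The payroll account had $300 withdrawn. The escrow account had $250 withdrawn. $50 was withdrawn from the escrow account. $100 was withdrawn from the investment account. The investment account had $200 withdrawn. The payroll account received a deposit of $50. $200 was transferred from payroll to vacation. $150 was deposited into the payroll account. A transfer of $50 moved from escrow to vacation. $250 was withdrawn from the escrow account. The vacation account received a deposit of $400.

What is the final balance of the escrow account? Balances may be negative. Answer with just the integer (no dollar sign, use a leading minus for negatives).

Tracking account balances step by step:
Start: vacation=1000, investment=200, escrow=400, payroll=800
Event 1 (deposit 50 to investment): investment: 200 + 50 = 250. Balances: vacation=1000, investment=250, escrow=400, payroll=800
Event 2 (withdraw 300 from payroll): payroll: 800 - 300 = 500. Balances: vacation=1000, investment=250, escrow=400, payroll=500
Event 3 (withdraw 250 from escrow): escrow: 400 - 250 = 150. Balances: vacation=1000, investment=250, escrow=150, payroll=500
Event 4 (withdraw 50 from escrow): escrow: 150 - 50 = 100. Balances: vacation=1000, investment=250, escrow=100, payroll=500
Event 5 (withdraw 100 from investment): investment: 250 - 100 = 150. Balances: vacation=1000, investment=150, escrow=100, payroll=500
Event 6 (withdraw 200 from investment): investment: 150 - 200 = -50. Balances: vacation=1000, investment=-50, escrow=100, payroll=500
Event 7 (deposit 50 to payroll): payroll: 500 + 50 = 550. Balances: vacation=1000, investment=-50, escrow=100, payroll=550
Event 8 (transfer 200 payroll -> vacation): payroll: 550 - 200 = 350, vacation: 1000 + 200 = 1200. Balances: vacation=1200, investment=-50, escrow=100, payroll=350
Event 9 (deposit 150 to payroll): payroll: 350 + 150 = 500. Balances: vacation=1200, investment=-50, escrow=100, payroll=500
Event 10 (transfer 50 escrow -> vacation): escrow: 100 - 50 = 50, vacation: 1200 + 50 = 1250. Balances: vacation=1250, investment=-50, escrow=50, payroll=500
Event 11 (withdraw 250 from escrow): escrow: 50 - 250 = -200. Balances: vacation=1250, investment=-50, escrow=-200, payroll=500
Event 12 (deposit 400 to vacation): vacation: 1250 + 400 = 1650. Balances: vacation=1650, investment=-50, escrow=-200, payroll=500

Final balance of escrow: -200

Answer: -200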